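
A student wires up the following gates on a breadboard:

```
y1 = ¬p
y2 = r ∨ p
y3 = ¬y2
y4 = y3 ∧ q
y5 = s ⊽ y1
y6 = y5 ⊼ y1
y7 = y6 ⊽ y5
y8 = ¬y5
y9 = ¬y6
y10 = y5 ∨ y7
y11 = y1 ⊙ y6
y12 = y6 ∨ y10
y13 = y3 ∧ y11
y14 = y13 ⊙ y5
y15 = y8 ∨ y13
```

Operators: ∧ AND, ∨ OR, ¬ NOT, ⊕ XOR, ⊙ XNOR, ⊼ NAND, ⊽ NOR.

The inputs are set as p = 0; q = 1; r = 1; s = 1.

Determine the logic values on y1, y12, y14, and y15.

y1 = 1, y12 = 1, y14 = 1, y15 = 1

y1 = NOT p = NOT 0 = 1
y2 = r OR p = 1 OR 0 = 1
y3 = NOT y2 = NOT 1 = 0
y5 = s NOR y1 = 1 NOR 1 = 0
y6 = y5 NAND y1 = 0 NAND 1 = 1
y7 = y6 NOR y5 = 1 NOR 0 = 0
y8 = NOT y5 = NOT 0 = 1
y10 = y5 OR y7 = 0 OR 0 = 0
y11 = y1 XNOR y6 = 1 XNOR 1 = 1
y12 = y6 OR y10 = 1 OR 0 = 1
y13 = y3 AND y11 = 0 AND 1 = 0
y14 = y13 XNOR y5 = 0 XNOR 0 = 1
y15 = y8 OR y13 = 1 OR 0 = 1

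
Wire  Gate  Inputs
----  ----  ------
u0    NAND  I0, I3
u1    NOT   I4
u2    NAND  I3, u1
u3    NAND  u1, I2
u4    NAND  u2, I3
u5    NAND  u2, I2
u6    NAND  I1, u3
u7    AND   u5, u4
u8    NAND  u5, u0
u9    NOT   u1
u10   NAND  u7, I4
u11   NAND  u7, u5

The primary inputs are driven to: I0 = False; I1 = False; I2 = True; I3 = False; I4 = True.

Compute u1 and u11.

u1 = False, u11 = True

u1 = NOT I4 = NOT True = False
u2 = I3 NAND u1 = False NAND False = True
u4 = u2 NAND I3 = True NAND False = True
u5 = u2 NAND I2 = True NAND True = False
u7 = u5 AND u4 = False AND True = False
u11 = u7 NAND u5 = False NAND False = True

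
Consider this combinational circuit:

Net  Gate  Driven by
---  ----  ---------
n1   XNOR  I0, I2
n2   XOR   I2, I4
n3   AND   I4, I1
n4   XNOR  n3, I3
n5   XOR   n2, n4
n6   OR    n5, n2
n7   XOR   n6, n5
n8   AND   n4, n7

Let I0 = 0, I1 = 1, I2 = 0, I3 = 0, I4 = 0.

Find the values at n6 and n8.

n2 = I2 XOR I4 = 0 XOR 0 = 0
n3 = I4 AND I1 = 0 AND 1 = 0
n4 = n3 XNOR I3 = 0 XNOR 0 = 1
n5 = n2 XOR n4 = 0 XOR 1 = 1
n6 = n5 OR n2 = 1 OR 0 = 1
n7 = n6 XOR n5 = 1 XOR 1 = 0
n8 = n4 AND n7 = 1 AND 0 = 0

n6 = 1, n8 = 0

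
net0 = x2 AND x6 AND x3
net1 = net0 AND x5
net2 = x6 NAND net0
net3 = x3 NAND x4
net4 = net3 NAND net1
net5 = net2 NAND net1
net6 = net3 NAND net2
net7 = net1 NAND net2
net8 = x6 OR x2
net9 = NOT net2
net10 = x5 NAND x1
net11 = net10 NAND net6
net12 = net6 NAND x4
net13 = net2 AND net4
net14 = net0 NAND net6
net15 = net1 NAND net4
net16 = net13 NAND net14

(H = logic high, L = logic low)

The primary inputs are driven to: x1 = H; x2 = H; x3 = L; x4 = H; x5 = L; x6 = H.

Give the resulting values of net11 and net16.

net11 = H, net16 = L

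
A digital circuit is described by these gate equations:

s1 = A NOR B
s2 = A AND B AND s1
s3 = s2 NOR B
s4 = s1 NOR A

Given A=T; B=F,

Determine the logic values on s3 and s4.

s3 = T, s4 = F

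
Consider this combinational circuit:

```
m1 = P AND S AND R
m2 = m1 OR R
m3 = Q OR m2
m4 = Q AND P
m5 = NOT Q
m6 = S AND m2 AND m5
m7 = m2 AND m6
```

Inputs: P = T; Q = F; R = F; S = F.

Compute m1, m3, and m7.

m1 = F, m3 = F, m7 = F

m1 = P AND S AND R = T AND F AND F = F
m2 = m1 OR R = F OR F = F
m3 = Q OR m2 = F OR F = F
m5 = NOT Q = NOT F = T
m6 = S AND m2 AND m5 = F AND F AND T = F
m7 = m2 AND m6 = F AND F = F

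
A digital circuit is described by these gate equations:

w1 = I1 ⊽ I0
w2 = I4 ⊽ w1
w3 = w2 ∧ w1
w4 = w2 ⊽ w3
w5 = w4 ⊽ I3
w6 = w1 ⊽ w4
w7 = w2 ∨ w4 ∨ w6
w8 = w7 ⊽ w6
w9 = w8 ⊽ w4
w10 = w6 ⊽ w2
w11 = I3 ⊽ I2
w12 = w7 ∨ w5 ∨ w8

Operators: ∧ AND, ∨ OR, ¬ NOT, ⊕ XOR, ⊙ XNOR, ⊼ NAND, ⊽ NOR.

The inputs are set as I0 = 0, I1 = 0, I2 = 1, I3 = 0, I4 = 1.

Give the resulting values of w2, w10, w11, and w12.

w2 = 0, w10 = 1, w11 = 0, w12 = 1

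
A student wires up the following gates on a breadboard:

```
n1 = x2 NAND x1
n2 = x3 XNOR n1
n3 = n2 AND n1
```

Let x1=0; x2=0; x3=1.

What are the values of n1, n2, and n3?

n1 = 1; n2 = 1; n3 = 1

n1 = x2 NAND x1 = 0 NAND 0 = 1
n2 = x3 XNOR n1 = 1 XNOR 1 = 1
n3 = n2 AND n1 = 1 AND 1 = 1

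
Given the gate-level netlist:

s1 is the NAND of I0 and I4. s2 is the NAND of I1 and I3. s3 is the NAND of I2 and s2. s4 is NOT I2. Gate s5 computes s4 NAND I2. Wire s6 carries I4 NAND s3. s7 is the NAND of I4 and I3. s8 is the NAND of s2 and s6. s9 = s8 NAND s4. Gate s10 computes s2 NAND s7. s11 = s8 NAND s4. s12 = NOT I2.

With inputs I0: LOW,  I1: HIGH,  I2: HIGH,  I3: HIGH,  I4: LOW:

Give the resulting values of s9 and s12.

s9 = HIGH; s12 = LOW

s2 = I1 NAND I3 = HIGH NAND HIGH = LOW
s3 = I2 NAND s2 = HIGH NAND LOW = HIGH
s4 = NOT I2 = NOT HIGH = LOW
s6 = I4 NAND s3 = LOW NAND HIGH = HIGH
s8 = s2 NAND s6 = LOW NAND HIGH = HIGH
s9 = s8 NAND s4 = HIGH NAND LOW = HIGH
s12 = NOT I2 = NOT HIGH = LOW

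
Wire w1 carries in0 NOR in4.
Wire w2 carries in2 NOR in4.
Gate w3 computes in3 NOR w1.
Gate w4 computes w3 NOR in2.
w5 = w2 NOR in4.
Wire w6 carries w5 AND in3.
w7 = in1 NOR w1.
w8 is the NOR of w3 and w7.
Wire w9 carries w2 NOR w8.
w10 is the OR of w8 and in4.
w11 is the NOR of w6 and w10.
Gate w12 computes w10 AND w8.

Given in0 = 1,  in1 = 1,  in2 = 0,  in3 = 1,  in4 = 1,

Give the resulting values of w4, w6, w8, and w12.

w1 = in0 NOR in4 = 1 NOR 1 = 0
w2 = in2 NOR in4 = 0 NOR 1 = 0
w3 = in3 NOR w1 = 1 NOR 0 = 0
w4 = w3 NOR in2 = 0 NOR 0 = 1
w5 = w2 NOR in4 = 0 NOR 1 = 0
w6 = w5 AND in3 = 0 AND 1 = 0
w7 = in1 NOR w1 = 1 NOR 0 = 0
w8 = w3 NOR w7 = 0 NOR 0 = 1
w10 = w8 OR in4 = 1 OR 1 = 1
w12 = w10 AND w8 = 1 AND 1 = 1

w4 = 1, w6 = 0, w8 = 1, w12 = 1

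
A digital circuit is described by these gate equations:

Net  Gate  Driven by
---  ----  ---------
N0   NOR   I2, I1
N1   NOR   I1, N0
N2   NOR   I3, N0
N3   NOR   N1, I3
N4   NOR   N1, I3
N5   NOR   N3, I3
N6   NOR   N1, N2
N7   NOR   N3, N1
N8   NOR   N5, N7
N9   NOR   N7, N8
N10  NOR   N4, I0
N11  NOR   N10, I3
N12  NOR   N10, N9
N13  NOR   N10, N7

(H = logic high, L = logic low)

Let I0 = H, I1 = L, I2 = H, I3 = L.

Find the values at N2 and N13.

N0 = I2 NOR I1 = H NOR L = L
N1 = I1 NOR N0 = L NOR L = H
N2 = I3 NOR N0 = L NOR L = H
N3 = N1 NOR I3 = H NOR L = L
N4 = N1 NOR I3 = H NOR L = L
N7 = N3 NOR N1 = L NOR H = L
N10 = N4 NOR I0 = L NOR H = L
N13 = N10 NOR N7 = L NOR L = H

N2 = H, N13 = H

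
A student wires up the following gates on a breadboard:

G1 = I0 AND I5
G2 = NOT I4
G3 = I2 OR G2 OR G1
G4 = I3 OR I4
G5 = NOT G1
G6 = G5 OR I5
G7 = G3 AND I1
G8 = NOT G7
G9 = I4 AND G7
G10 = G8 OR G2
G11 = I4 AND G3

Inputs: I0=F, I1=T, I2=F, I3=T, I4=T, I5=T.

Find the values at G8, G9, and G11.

G8 = T, G9 = F, G11 = F

G1 = I0 AND I5 = F AND T = F
G2 = NOT I4 = NOT T = F
G3 = I2 OR G2 OR G1 = F OR F OR F = F
G7 = G3 AND I1 = F AND T = F
G8 = NOT G7 = NOT F = T
G9 = I4 AND G7 = T AND F = F
G11 = I4 AND G3 = T AND F = F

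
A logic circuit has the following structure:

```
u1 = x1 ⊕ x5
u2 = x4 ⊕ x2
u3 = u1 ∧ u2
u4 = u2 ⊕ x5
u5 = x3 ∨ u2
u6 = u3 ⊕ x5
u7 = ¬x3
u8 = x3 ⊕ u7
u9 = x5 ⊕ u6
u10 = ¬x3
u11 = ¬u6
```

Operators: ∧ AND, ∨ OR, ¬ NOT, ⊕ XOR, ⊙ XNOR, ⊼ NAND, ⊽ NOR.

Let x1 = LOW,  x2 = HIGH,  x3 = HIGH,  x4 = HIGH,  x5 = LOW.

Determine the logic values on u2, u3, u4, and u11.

u1 = x1 XOR x5 = LOW XOR LOW = LOW
u2 = x4 XOR x2 = HIGH XOR HIGH = LOW
u3 = u1 AND u2 = LOW AND LOW = LOW
u4 = u2 XOR x5 = LOW XOR LOW = LOW
u6 = u3 XOR x5 = LOW XOR LOW = LOW
u11 = NOT u6 = NOT LOW = HIGH

u2 = LOW  u3 = LOW  u4 = LOW  u11 = HIGH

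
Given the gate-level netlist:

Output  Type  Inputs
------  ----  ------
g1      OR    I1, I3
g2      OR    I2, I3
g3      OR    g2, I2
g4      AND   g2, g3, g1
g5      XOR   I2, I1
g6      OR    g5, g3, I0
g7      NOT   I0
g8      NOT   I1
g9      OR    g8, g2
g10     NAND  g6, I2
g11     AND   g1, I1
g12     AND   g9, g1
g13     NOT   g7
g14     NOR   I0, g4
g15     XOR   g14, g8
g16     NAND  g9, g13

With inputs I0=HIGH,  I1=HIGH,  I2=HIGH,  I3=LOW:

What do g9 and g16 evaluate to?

g2 = I2 OR I3 = HIGH OR LOW = HIGH
g7 = NOT I0 = NOT HIGH = LOW
g8 = NOT I1 = NOT HIGH = LOW
g9 = g8 OR g2 = LOW OR HIGH = HIGH
g13 = NOT g7 = NOT LOW = HIGH
g16 = g9 NAND g13 = HIGH NAND HIGH = LOW

g9 = HIGH, g16 = LOW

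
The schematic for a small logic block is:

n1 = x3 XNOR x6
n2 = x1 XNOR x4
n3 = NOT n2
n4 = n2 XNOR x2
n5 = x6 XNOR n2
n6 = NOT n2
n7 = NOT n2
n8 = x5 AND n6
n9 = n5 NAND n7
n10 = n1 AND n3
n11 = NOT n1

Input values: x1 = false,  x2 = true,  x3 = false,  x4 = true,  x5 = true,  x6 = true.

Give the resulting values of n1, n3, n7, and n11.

n1 = x3 XNOR x6 = false XNOR true = false
n2 = x1 XNOR x4 = false XNOR true = false
n3 = NOT n2 = NOT false = true
n7 = NOT n2 = NOT false = true
n11 = NOT n1 = NOT false = true

n1 = false, n3 = true, n7 = true, n11 = true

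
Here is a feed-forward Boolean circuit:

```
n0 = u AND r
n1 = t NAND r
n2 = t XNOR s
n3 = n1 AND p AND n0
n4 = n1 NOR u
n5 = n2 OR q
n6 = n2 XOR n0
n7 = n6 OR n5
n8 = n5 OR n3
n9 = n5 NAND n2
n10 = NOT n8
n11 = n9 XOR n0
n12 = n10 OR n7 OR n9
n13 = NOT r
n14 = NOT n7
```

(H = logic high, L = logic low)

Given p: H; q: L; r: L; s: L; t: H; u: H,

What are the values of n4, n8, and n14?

n4 = L  n8 = L  n14 = H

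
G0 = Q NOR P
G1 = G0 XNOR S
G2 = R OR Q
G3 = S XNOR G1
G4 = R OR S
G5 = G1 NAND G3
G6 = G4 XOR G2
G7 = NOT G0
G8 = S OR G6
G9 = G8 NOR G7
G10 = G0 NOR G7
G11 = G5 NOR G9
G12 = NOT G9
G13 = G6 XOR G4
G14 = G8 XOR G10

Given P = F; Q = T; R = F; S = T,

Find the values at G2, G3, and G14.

G2 = T, G3 = F, G14 = T

G0 = Q NOR P = T NOR F = F
G1 = G0 XNOR S = F XNOR T = F
G2 = R OR Q = F OR T = T
G3 = S XNOR G1 = T XNOR F = F
G4 = R OR S = F OR T = T
G6 = G4 XOR G2 = T XOR T = F
G7 = NOT G0 = NOT F = T
G8 = S OR G6 = T OR F = T
G10 = G0 NOR G7 = F NOR T = F
G14 = G8 XOR G10 = T XOR F = T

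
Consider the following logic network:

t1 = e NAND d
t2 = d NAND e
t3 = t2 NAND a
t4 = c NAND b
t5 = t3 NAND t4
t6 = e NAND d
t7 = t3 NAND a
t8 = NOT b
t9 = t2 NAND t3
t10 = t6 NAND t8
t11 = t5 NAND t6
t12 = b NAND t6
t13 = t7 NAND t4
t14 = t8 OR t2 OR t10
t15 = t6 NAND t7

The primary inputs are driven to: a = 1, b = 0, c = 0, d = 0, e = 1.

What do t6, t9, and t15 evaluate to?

t2 = d NAND e = 0 NAND 1 = 1
t3 = t2 NAND a = 1 NAND 1 = 0
t6 = e NAND d = 1 NAND 0 = 1
t7 = t3 NAND a = 0 NAND 1 = 1
t9 = t2 NAND t3 = 1 NAND 0 = 1
t15 = t6 NAND t7 = 1 NAND 1 = 0

t6 = 1, t9 = 1, t15 = 0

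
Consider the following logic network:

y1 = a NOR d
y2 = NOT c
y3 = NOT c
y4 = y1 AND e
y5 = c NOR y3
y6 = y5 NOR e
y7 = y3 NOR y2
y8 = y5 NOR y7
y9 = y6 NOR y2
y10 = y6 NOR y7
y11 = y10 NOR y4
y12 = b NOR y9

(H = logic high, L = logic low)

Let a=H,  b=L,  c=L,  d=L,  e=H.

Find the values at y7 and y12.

y2 = NOT c = NOT L = H
y3 = NOT c = NOT L = H
y5 = c NOR y3 = L NOR H = L
y6 = y5 NOR e = L NOR H = L
y7 = y3 NOR y2 = H NOR H = L
y9 = y6 NOR y2 = L NOR H = L
y12 = b NOR y9 = L NOR L = H

y7 = L; y12 = H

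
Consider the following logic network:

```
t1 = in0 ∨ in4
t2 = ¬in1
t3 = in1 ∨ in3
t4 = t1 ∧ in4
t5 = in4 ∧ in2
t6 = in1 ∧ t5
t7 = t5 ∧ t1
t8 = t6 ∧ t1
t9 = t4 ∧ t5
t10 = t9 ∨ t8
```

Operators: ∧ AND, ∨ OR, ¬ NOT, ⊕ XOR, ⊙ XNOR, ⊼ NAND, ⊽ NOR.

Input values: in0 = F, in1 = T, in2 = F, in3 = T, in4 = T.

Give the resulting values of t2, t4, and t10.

t2 = F, t4 = T, t10 = F

t1 = in0 OR in4 = F OR T = T
t2 = NOT in1 = NOT T = F
t4 = t1 AND in4 = T AND T = T
t5 = in4 AND in2 = T AND F = F
t6 = in1 AND t5 = T AND F = F
t8 = t6 AND t1 = F AND T = F
t9 = t4 AND t5 = T AND F = F
t10 = t9 OR t8 = F OR F = F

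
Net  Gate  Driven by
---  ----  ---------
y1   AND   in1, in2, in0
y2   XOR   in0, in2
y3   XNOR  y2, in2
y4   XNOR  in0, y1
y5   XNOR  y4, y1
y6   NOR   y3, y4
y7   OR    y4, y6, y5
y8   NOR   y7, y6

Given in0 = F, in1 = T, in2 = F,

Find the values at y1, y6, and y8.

y1 = in1 AND in2 AND in0 = T AND F AND F = F
y2 = in0 XOR in2 = F XOR F = F
y3 = y2 XNOR in2 = F XNOR F = T
y4 = in0 XNOR y1 = F XNOR F = T
y5 = y4 XNOR y1 = T XNOR F = F
y6 = y3 NOR y4 = T NOR T = F
y7 = y4 OR y6 OR y5 = T OR F OR F = T
y8 = y7 NOR y6 = T NOR F = F

y1 = F; y6 = F; y8 = F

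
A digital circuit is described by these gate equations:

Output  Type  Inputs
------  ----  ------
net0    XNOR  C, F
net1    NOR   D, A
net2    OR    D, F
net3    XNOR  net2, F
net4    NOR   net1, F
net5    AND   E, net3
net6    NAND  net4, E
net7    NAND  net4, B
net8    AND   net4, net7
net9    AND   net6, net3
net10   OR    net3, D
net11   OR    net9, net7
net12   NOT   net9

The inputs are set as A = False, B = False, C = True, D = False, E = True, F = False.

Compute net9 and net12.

net1 = D NOR A = False NOR False = True
net2 = D OR F = False OR False = False
net3 = net2 XNOR F = False XNOR False = True
net4 = net1 NOR F = True NOR False = False
net6 = net4 NAND E = False NAND True = True
net9 = net6 AND net3 = True AND True = True
net12 = NOT net9 = NOT True = False

net9 = True  net12 = False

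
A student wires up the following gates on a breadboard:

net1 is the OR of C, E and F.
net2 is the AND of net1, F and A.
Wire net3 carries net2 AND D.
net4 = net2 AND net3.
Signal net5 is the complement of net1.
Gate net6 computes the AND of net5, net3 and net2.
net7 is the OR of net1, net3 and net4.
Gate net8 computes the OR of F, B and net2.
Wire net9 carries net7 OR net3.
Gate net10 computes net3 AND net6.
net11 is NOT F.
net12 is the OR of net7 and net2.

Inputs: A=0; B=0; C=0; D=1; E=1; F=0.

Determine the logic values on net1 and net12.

net1 = 1, net12 = 1

net1 = C OR E OR F = 0 OR 1 OR 0 = 1
net2 = net1 AND F AND A = 1 AND 0 AND 0 = 0
net3 = net2 AND D = 0 AND 1 = 0
net4 = net2 AND net3 = 0 AND 0 = 0
net7 = net1 OR net3 OR net4 = 1 OR 0 OR 0 = 1
net12 = net7 OR net2 = 1 OR 0 = 1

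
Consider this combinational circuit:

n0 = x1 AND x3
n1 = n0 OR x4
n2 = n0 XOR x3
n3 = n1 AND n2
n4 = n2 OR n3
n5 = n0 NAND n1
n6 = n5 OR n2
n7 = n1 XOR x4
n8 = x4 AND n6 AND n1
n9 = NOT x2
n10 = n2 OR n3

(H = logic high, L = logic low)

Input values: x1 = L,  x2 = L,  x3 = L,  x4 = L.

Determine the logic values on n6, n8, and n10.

n6 = H; n8 = L; n10 = L

n0 = x1 AND x3 = L AND L = L
n1 = n0 OR x4 = L OR L = L
n2 = n0 XOR x3 = L XOR L = L
n3 = n1 AND n2 = L AND L = L
n5 = n0 NAND n1 = L NAND L = H
n6 = n5 OR n2 = H OR L = H
n8 = x4 AND n6 AND n1 = L AND H AND L = L
n10 = n2 OR n3 = L OR L = L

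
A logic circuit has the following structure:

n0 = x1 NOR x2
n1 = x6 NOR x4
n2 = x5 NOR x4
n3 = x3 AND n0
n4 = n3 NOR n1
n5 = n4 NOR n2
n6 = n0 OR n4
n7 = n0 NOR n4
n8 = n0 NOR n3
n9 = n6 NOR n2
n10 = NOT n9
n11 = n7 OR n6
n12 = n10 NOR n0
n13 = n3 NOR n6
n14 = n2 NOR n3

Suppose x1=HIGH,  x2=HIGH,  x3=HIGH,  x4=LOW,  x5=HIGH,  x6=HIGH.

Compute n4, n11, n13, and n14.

n4 = HIGH, n11 = HIGH, n13 = LOW, n14 = HIGH

n0 = x1 NOR x2 = HIGH NOR HIGH = LOW
n1 = x6 NOR x4 = HIGH NOR LOW = LOW
n2 = x5 NOR x4 = HIGH NOR LOW = LOW
n3 = x3 AND n0 = HIGH AND LOW = LOW
n4 = n3 NOR n1 = LOW NOR LOW = HIGH
n6 = n0 OR n4 = LOW OR HIGH = HIGH
n7 = n0 NOR n4 = LOW NOR HIGH = LOW
n11 = n7 OR n6 = LOW OR HIGH = HIGH
n13 = n3 NOR n6 = LOW NOR HIGH = LOW
n14 = n2 NOR n3 = LOW NOR LOW = HIGH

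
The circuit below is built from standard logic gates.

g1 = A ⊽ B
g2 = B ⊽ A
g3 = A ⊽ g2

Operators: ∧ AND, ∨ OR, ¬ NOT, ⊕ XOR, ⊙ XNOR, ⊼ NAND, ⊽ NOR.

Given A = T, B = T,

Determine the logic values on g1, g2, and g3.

g1 = F, g2 = F, g3 = F

g1 = A NOR B = T NOR T = F
g2 = B NOR A = T NOR T = F
g3 = A NOR g2 = T NOR F = F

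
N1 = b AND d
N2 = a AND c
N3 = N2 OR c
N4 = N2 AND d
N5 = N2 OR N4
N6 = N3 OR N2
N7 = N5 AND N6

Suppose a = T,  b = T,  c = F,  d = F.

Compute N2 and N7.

N2 = F, N7 = F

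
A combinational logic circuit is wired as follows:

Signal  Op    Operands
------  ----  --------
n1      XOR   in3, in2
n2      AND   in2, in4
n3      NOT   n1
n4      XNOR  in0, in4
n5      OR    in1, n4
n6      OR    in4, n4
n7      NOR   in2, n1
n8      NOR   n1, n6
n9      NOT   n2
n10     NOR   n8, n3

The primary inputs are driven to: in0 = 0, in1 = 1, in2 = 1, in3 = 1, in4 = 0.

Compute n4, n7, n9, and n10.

n1 = in3 XOR in2 = 1 XOR 1 = 0
n2 = in2 AND in4 = 1 AND 0 = 0
n3 = NOT n1 = NOT 0 = 1
n4 = in0 XNOR in4 = 0 XNOR 0 = 1
n6 = in4 OR n4 = 0 OR 1 = 1
n7 = in2 NOR n1 = 1 NOR 0 = 0
n8 = n1 NOR n6 = 0 NOR 1 = 0
n9 = NOT n2 = NOT 0 = 1
n10 = n8 NOR n3 = 0 NOR 1 = 0

n4 = 1, n7 = 0, n9 = 1, n10 = 0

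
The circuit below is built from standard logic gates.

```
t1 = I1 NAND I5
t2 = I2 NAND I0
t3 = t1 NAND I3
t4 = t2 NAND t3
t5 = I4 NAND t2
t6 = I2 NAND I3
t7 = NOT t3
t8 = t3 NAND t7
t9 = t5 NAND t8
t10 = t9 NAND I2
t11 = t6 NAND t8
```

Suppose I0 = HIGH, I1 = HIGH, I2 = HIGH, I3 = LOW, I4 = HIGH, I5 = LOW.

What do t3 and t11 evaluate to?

t1 = I1 NAND I5 = HIGH NAND LOW = HIGH
t3 = t1 NAND I3 = HIGH NAND LOW = HIGH
t6 = I2 NAND I3 = HIGH NAND LOW = HIGH
t7 = NOT t3 = NOT HIGH = LOW
t8 = t3 NAND t7 = HIGH NAND LOW = HIGH
t11 = t6 NAND t8 = HIGH NAND HIGH = LOW

t3 = HIGH  t11 = LOW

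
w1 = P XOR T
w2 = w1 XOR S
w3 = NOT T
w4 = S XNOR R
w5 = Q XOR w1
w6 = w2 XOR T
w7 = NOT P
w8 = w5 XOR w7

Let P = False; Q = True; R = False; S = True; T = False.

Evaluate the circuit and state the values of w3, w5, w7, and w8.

w3 = True, w5 = True, w7 = True, w8 = False

w1 = P XOR T = False XOR False = False
w3 = NOT T = NOT False = True
w5 = Q XOR w1 = True XOR False = True
w7 = NOT P = NOT False = True
w8 = w5 XOR w7 = True XOR True = False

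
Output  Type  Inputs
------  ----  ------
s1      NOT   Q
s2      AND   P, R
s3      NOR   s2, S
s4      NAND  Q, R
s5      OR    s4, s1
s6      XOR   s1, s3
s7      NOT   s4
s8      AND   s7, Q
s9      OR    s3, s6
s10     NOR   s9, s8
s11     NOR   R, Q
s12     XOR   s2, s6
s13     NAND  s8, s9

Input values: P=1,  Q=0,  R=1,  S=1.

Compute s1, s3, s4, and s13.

s1 = NOT Q = NOT 0 = 1
s2 = P AND R = 1 AND 1 = 1
s3 = s2 NOR S = 1 NOR 1 = 0
s4 = Q NAND R = 0 NAND 1 = 1
s6 = s1 XOR s3 = 1 XOR 0 = 1
s7 = NOT s4 = NOT 1 = 0
s8 = s7 AND Q = 0 AND 0 = 0
s9 = s3 OR s6 = 0 OR 1 = 1
s13 = s8 NAND s9 = 0 NAND 1 = 1

s1 = 1, s3 = 0, s4 = 1, s13 = 1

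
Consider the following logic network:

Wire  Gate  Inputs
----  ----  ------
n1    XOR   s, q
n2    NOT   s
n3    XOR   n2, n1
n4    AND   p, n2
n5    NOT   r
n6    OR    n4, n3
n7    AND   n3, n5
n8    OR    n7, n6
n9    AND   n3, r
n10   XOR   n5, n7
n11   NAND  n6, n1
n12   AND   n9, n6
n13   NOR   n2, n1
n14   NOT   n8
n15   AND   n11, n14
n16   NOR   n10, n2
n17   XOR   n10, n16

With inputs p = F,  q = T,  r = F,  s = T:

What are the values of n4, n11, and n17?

n4 = F  n11 = T  n17 = T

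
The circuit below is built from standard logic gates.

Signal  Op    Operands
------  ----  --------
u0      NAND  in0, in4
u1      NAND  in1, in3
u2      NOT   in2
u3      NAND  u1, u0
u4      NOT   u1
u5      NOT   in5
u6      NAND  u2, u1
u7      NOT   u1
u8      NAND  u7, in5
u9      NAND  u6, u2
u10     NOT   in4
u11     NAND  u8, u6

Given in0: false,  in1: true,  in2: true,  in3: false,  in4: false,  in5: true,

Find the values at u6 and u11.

u6 = true, u11 = false

u1 = in1 NAND in3 = true NAND false = true
u2 = NOT in2 = NOT true = false
u6 = u2 NAND u1 = false NAND true = true
u7 = NOT u1 = NOT true = false
u8 = u7 NAND in5 = false NAND true = true
u11 = u8 NAND u6 = true NAND true = false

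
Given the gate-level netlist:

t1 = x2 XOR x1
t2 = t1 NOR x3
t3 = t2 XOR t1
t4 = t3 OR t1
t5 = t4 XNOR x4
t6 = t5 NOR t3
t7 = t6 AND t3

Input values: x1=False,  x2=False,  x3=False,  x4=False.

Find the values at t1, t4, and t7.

t1 = False; t4 = True; t7 = False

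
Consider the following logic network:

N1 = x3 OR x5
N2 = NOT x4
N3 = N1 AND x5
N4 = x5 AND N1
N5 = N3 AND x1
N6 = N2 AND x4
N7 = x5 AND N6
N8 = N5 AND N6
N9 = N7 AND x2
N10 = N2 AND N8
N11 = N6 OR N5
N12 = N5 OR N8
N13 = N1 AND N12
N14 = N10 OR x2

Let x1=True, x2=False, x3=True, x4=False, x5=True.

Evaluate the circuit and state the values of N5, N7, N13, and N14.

N1 = x3 OR x5 = True OR True = True
N2 = NOT x4 = NOT False = True
N3 = N1 AND x5 = True AND True = True
N5 = N3 AND x1 = True AND True = True
N6 = N2 AND x4 = True AND False = False
N7 = x5 AND N6 = True AND False = False
N8 = N5 AND N6 = True AND False = False
N10 = N2 AND N8 = True AND False = False
N12 = N5 OR N8 = True OR False = True
N13 = N1 AND N12 = True AND True = True
N14 = N10 OR x2 = False OR False = False

N5 = True, N7 = False, N13 = True, N14 = False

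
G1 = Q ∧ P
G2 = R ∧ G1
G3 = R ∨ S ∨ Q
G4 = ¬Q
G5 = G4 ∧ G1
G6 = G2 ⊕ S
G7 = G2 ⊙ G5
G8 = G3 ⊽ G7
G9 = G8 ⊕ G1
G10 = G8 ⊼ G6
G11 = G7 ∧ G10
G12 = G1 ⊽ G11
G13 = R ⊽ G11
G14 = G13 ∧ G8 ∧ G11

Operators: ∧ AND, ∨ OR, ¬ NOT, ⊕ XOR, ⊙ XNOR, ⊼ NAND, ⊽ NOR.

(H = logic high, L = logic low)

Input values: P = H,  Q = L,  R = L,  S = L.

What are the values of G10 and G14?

G10 = H, G14 = L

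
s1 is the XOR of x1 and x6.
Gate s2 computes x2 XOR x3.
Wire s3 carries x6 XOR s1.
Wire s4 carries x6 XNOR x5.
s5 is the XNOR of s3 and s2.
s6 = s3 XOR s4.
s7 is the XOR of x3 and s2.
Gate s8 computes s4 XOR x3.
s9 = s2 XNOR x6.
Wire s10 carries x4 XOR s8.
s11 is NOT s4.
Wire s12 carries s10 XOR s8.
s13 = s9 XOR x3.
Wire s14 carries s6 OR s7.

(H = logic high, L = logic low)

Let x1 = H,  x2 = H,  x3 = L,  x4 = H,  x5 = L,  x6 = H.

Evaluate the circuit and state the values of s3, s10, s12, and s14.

s1 = x1 XOR x6 = H XOR H = L
s2 = x2 XOR x3 = H XOR L = H
s3 = x6 XOR s1 = H XOR L = H
s4 = x6 XNOR x5 = H XNOR L = L
s6 = s3 XOR s4 = H XOR L = H
s7 = x3 XOR s2 = L XOR H = H
s8 = s4 XOR x3 = L XOR L = L
s10 = x4 XOR s8 = H XOR L = H
s12 = s10 XOR s8 = H XOR L = H
s14 = s6 OR s7 = H OR H = H

s3 = H, s10 = H, s12 = H, s14 = H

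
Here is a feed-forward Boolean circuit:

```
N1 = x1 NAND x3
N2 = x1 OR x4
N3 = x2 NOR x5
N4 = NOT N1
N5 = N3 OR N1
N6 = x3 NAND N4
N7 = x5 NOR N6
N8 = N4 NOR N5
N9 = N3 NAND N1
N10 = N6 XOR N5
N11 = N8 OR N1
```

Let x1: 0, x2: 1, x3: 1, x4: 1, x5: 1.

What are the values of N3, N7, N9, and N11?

N3 = 0  N7 = 0  N9 = 1  N11 = 1

N1 = x1 NAND x3 = 0 NAND 1 = 1
N3 = x2 NOR x5 = 1 NOR 1 = 0
N4 = NOT N1 = NOT 1 = 0
N5 = N3 OR N1 = 0 OR 1 = 1
N6 = x3 NAND N4 = 1 NAND 0 = 1
N7 = x5 NOR N6 = 1 NOR 1 = 0
N8 = N4 NOR N5 = 0 NOR 1 = 0
N9 = N3 NAND N1 = 0 NAND 1 = 1
N11 = N8 OR N1 = 0 OR 1 = 1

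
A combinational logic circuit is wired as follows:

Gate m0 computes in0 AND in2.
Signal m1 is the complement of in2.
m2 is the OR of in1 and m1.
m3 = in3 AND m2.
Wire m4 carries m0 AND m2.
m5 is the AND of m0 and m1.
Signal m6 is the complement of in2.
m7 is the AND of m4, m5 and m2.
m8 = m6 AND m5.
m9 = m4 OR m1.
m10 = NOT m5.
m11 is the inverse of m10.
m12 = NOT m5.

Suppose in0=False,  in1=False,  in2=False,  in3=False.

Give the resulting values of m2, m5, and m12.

m0 = in0 AND in2 = False AND False = False
m1 = NOT in2 = NOT False = True
m2 = in1 OR m1 = False OR True = True
m5 = m0 AND m1 = False AND True = False
m12 = NOT m5 = NOT False = True

m2 = True  m5 = False  m12 = True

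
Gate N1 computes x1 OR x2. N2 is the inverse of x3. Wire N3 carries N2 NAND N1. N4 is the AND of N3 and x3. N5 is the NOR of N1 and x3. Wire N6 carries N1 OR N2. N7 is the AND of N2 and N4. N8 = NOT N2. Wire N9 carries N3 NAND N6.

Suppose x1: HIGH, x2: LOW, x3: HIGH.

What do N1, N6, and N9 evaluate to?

N1 = HIGH, N6 = HIGH, N9 = LOW

N1 = x1 OR x2 = HIGH OR LOW = HIGH
N2 = NOT x3 = NOT HIGH = LOW
N3 = N2 NAND N1 = LOW NAND HIGH = HIGH
N6 = N1 OR N2 = HIGH OR LOW = HIGH
N9 = N3 NAND N6 = HIGH NAND HIGH = LOW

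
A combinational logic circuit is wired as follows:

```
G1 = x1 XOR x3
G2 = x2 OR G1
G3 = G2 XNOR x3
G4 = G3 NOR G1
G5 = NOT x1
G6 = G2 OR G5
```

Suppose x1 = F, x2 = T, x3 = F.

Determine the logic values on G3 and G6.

G1 = x1 XOR x3 = F XOR F = F
G2 = x2 OR G1 = T OR F = T
G3 = G2 XNOR x3 = T XNOR F = F
G5 = NOT x1 = NOT F = T
G6 = G2 OR G5 = T OR T = T

G3 = F, G6 = T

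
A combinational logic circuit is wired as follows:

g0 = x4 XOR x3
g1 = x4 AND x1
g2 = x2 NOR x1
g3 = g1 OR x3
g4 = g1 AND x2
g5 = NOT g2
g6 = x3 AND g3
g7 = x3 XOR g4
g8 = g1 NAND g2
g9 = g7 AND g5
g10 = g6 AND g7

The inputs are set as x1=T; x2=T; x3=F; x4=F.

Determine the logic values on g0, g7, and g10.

g0 = x4 XOR x3 = F XOR F = F
g1 = x4 AND x1 = F AND T = F
g3 = g1 OR x3 = F OR F = F
g4 = g1 AND x2 = F AND T = F
g6 = x3 AND g3 = F AND F = F
g7 = x3 XOR g4 = F XOR F = F
g10 = g6 AND g7 = F AND F = F

g0 = F, g7 = F, g10 = F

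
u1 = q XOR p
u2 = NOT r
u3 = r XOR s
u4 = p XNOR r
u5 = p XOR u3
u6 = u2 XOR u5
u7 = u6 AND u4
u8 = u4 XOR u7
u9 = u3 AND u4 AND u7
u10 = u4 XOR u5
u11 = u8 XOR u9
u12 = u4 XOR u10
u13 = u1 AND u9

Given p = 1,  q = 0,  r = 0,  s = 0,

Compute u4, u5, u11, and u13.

u4 = 0  u5 = 1  u11 = 0  u13 = 0

u1 = q XOR p = 0 XOR 1 = 1
u2 = NOT r = NOT 0 = 1
u3 = r XOR s = 0 XOR 0 = 0
u4 = p XNOR r = 1 XNOR 0 = 0
u5 = p XOR u3 = 1 XOR 0 = 1
u6 = u2 XOR u5 = 1 XOR 1 = 0
u7 = u6 AND u4 = 0 AND 0 = 0
u8 = u4 XOR u7 = 0 XOR 0 = 0
u9 = u3 AND u4 AND u7 = 0 AND 0 AND 0 = 0
u11 = u8 XOR u9 = 0 XOR 0 = 0
u13 = u1 AND u9 = 1 AND 0 = 0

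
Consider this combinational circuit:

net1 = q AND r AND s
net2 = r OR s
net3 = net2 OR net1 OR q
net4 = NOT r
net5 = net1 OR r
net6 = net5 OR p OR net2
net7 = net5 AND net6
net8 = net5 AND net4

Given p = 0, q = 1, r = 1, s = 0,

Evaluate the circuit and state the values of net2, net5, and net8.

net2 = 1; net5 = 1; net8 = 0

net1 = q AND r AND s = 1 AND 1 AND 0 = 0
net2 = r OR s = 1 OR 0 = 1
net4 = NOT r = NOT 1 = 0
net5 = net1 OR r = 0 OR 1 = 1
net8 = net5 AND net4 = 1 AND 0 = 0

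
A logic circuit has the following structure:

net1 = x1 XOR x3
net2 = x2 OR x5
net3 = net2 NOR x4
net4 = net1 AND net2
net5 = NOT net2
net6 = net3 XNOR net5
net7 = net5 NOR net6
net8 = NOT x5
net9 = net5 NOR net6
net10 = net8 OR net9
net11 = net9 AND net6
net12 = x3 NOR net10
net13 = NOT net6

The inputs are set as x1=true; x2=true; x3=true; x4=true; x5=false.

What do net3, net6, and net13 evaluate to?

net3 = false, net6 = true, net13 = false

net2 = x2 OR x5 = true OR false = true
net3 = net2 NOR x4 = true NOR true = false
net5 = NOT net2 = NOT true = false
net6 = net3 XNOR net5 = false XNOR false = true
net13 = NOT net6 = NOT true = false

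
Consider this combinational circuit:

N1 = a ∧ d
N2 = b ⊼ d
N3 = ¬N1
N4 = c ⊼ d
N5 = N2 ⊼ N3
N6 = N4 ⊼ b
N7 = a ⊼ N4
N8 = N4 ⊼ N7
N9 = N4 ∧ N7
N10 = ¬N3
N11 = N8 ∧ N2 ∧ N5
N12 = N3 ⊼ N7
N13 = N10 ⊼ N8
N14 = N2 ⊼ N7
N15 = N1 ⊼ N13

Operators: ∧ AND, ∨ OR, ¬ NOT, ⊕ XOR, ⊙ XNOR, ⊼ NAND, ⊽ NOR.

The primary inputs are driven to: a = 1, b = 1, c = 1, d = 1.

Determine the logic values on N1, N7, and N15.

N1 = 1, N7 = 1, N15 = 1

N1 = a AND d = 1 AND 1 = 1
N3 = NOT N1 = NOT 1 = 0
N4 = c NAND d = 1 NAND 1 = 0
N7 = a NAND N4 = 1 NAND 0 = 1
N8 = N4 NAND N7 = 0 NAND 1 = 1
N10 = NOT N3 = NOT 0 = 1
N13 = N10 NAND N8 = 1 NAND 1 = 0
N15 = N1 NAND N13 = 1 NAND 0 = 1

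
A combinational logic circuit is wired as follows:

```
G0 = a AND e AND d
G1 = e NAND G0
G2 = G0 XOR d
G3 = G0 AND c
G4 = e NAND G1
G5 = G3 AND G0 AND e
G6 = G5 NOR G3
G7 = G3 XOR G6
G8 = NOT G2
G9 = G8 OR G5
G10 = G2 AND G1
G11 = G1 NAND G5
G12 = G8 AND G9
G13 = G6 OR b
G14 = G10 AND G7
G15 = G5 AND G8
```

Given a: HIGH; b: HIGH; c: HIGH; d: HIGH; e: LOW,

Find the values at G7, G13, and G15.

G0 = a AND e AND d = HIGH AND LOW AND HIGH = LOW
G2 = G0 XOR d = LOW XOR HIGH = HIGH
G3 = G0 AND c = LOW AND HIGH = LOW
G5 = G3 AND G0 AND e = LOW AND LOW AND LOW = LOW
G6 = G5 NOR G3 = LOW NOR LOW = HIGH
G7 = G3 XOR G6 = LOW XOR HIGH = HIGH
G8 = NOT G2 = NOT HIGH = LOW
G13 = G6 OR b = HIGH OR HIGH = HIGH
G15 = G5 AND G8 = LOW AND LOW = LOW

G7 = HIGH  G13 = HIGH  G15 = LOW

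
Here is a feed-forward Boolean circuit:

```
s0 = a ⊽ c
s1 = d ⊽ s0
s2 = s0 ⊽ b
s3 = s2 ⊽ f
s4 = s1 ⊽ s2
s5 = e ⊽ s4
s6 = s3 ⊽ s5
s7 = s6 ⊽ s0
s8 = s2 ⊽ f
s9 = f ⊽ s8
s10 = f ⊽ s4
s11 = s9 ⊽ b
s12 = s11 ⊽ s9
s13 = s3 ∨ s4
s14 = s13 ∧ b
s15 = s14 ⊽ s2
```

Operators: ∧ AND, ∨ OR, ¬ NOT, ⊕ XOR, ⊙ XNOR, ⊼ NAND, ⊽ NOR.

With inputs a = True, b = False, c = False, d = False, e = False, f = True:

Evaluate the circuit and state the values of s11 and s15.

s11 = True  s15 = False

s0 = a NOR c = True NOR False = False
s1 = d NOR s0 = False NOR False = True
s2 = s0 NOR b = False NOR False = True
s3 = s2 NOR f = True NOR True = False
s4 = s1 NOR s2 = True NOR True = False
s8 = s2 NOR f = True NOR True = False
s9 = f NOR s8 = True NOR False = False
s11 = s9 NOR b = False NOR False = True
s13 = s3 OR s4 = False OR False = False
s14 = s13 AND b = False AND False = False
s15 = s14 NOR s2 = False NOR True = False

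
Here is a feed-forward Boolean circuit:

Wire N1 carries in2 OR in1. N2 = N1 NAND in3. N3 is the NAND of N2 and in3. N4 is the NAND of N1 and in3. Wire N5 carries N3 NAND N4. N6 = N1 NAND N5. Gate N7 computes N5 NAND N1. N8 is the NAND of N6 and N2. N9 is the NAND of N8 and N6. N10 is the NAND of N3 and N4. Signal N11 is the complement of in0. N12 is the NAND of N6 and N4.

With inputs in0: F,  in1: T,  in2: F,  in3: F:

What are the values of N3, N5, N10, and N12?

N3 = T, N5 = F, N10 = F, N12 = F

N1 = in2 OR in1 = F OR T = T
N2 = N1 NAND in3 = T NAND F = T
N3 = N2 NAND in3 = T NAND F = T
N4 = N1 NAND in3 = T NAND F = T
N5 = N3 NAND N4 = T NAND T = F
N6 = N1 NAND N5 = T NAND F = T
N10 = N3 NAND N4 = T NAND T = F
N12 = N6 NAND N4 = T NAND T = F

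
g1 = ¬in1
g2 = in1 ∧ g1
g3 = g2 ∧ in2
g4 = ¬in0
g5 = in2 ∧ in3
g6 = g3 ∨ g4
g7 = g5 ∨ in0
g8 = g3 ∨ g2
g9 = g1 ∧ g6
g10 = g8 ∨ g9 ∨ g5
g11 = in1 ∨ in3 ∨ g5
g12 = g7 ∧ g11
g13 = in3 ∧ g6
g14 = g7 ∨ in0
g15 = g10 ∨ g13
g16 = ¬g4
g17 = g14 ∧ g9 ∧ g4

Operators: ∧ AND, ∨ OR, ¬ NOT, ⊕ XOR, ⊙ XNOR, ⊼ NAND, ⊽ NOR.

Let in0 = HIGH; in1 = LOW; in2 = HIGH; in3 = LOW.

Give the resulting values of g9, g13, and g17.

g9 = LOW  g13 = LOW  g17 = LOW

g1 = NOT in1 = NOT LOW = HIGH
g2 = in1 AND g1 = LOW AND HIGH = LOW
g3 = g2 AND in2 = LOW AND HIGH = LOW
g4 = NOT in0 = NOT HIGH = LOW
g5 = in2 AND in3 = HIGH AND LOW = LOW
g6 = g3 OR g4 = LOW OR LOW = LOW
g7 = g5 OR in0 = LOW OR HIGH = HIGH
g9 = g1 AND g6 = HIGH AND LOW = LOW
g13 = in3 AND g6 = LOW AND LOW = LOW
g14 = g7 OR in0 = HIGH OR HIGH = HIGH
g17 = g14 AND g9 AND g4 = HIGH AND LOW AND LOW = LOW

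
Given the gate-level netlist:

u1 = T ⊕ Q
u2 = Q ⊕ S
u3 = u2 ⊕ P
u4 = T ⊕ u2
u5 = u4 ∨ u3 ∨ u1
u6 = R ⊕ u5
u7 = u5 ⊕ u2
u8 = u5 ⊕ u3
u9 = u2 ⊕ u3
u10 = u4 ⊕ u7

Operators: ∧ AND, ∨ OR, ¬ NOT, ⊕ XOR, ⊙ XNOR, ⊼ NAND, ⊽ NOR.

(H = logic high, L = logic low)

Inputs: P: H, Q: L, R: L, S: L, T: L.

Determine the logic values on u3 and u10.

u1 = T XOR Q = L XOR L = L
u2 = Q XOR S = L XOR L = L
u3 = u2 XOR P = L XOR H = H
u4 = T XOR u2 = L XOR L = L
u5 = u4 OR u3 OR u1 = L OR H OR L = H
u7 = u5 XOR u2 = H XOR L = H
u10 = u4 XOR u7 = L XOR H = H

u3 = H, u10 = H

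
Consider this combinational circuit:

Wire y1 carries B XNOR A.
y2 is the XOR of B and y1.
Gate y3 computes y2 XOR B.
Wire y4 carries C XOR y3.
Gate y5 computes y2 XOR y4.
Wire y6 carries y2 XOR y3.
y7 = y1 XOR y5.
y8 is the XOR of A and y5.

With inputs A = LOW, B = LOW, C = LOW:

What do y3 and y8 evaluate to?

y1 = B XNOR A = LOW XNOR LOW = HIGH
y2 = B XOR y1 = LOW XOR HIGH = HIGH
y3 = y2 XOR B = HIGH XOR LOW = HIGH
y4 = C XOR y3 = LOW XOR HIGH = HIGH
y5 = y2 XOR y4 = HIGH XOR HIGH = LOW
y8 = A XOR y5 = LOW XOR LOW = LOW

y3 = HIGH, y8 = LOW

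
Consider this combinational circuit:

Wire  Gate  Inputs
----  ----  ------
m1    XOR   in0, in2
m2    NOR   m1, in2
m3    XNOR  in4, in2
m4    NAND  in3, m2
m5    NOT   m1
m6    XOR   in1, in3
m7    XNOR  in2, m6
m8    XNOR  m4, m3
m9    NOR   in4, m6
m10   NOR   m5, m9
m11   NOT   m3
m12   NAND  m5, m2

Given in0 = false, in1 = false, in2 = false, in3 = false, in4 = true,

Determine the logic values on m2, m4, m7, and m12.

m2 = true, m4 = true, m7 = true, m12 = false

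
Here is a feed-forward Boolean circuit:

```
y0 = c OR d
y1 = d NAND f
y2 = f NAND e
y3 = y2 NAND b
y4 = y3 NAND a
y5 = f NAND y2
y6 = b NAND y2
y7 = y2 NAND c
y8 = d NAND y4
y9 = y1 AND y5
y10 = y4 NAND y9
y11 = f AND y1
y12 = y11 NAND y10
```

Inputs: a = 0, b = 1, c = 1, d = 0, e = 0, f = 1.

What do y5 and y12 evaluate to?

y1 = d NAND f = 0 NAND 1 = 1
y2 = f NAND e = 1 NAND 0 = 1
y3 = y2 NAND b = 1 NAND 1 = 0
y4 = y3 NAND a = 0 NAND 0 = 1
y5 = f NAND y2 = 1 NAND 1 = 0
y9 = y1 AND y5 = 1 AND 0 = 0
y10 = y4 NAND y9 = 1 NAND 0 = 1
y11 = f AND y1 = 1 AND 1 = 1
y12 = y11 NAND y10 = 1 NAND 1 = 0

y5 = 0, y12 = 0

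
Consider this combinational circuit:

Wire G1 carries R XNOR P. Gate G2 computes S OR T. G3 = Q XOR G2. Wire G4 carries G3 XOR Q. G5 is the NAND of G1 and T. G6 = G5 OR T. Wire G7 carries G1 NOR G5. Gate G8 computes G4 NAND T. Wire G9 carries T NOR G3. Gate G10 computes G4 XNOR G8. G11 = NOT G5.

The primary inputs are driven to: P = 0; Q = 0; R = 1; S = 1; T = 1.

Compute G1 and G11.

G1 = 0; G11 = 0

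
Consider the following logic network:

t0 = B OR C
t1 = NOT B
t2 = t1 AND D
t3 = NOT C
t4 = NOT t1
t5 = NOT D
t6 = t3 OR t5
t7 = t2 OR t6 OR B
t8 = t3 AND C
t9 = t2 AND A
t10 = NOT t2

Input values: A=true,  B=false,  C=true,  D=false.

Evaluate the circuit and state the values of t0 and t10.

t0 = B OR C = false OR true = true
t1 = NOT B = NOT false = true
t2 = t1 AND D = true AND false = false
t10 = NOT t2 = NOT false = true

t0 = true, t10 = true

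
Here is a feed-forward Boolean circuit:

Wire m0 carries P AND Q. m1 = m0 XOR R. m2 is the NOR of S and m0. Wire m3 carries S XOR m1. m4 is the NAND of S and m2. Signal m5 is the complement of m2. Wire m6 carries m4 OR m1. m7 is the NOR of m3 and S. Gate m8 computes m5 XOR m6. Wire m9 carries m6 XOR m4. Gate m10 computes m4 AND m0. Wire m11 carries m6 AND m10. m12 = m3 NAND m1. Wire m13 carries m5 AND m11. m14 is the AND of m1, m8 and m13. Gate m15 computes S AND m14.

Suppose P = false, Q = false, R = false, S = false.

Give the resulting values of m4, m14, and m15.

m0 = P AND Q = false AND false = false
m1 = m0 XOR R = false XOR false = false
m2 = S NOR m0 = false NOR false = true
m4 = S NAND m2 = false NAND true = true
m5 = NOT m2 = NOT true = false
m6 = m4 OR m1 = true OR false = true
m8 = m5 XOR m6 = false XOR true = true
m10 = m4 AND m0 = true AND false = false
m11 = m6 AND m10 = true AND false = false
m13 = m5 AND m11 = false AND false = false
m14 = m1 AND m8 AND m13 = false AND true AND false = false
m15 = S AND m14 = false AND false = false

m4 = true, m14 = false, m15 = false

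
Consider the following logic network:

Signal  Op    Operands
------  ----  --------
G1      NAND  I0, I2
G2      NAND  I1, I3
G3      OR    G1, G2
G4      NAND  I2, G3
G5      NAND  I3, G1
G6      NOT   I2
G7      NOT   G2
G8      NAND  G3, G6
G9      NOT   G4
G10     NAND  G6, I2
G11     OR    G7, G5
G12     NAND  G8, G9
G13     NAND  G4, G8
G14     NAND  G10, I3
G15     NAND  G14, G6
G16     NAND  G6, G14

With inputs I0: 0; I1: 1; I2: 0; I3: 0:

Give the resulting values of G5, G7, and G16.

G5 = 1, G7 = 0, G16 = 0

G1 = I0 NAND I2 = 0 NAND 0 = 1
G2 = I1 NAND I3 = 1 NAND 0 = 1
G5 = I3 NAND G1 = 0 NAND 1 = 1
G6 = NOT I2 = NOT 0 = 1
G7 = NOT G2 = NOT 1 = 0
G10 = G6 NAND I2 = 1 NAND 0 = 1
G14 = G10 NAND I3 = 1 NAND 0 = 1
G16 = G6 NAND G14 = 1 NAND 1 = 0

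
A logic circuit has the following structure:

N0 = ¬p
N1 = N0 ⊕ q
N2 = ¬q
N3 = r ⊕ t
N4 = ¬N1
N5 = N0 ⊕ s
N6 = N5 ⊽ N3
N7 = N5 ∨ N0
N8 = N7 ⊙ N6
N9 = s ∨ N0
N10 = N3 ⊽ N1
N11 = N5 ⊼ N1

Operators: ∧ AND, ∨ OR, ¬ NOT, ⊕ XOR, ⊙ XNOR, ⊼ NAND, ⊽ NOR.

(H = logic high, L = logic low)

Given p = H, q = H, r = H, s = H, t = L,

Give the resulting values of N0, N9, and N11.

N0 = NOT p = NOT H = L
N1 = N0 XOR q = L XOR H = H
N5 = N0 XOR s = L XOR H = H
N9 = s OR N0 = H OR L = H
N11 = N5 NAND N1 = H NAND H = L

N0 = L; N9 = H; N11 = L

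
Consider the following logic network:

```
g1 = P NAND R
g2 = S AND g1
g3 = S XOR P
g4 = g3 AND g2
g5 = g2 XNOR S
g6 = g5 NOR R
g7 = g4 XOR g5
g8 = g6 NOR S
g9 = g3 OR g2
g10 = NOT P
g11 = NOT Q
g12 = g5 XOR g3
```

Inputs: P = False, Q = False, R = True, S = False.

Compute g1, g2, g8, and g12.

g1 = True, g2 = False, g8 = True, g12 = True

g1 = P NAND R = False NAND True = True
g2 = S AND g1 = False AND True = False
g3 = S XOR P = False XOR False = False
g5 = g2 XNOR S = False XNOR False = True
g6 = g5 NOR R = True NOR True = False
g8 = g6 NOR S = False NOR False = True
g12 = g5 XOR g3 = True XOR False = True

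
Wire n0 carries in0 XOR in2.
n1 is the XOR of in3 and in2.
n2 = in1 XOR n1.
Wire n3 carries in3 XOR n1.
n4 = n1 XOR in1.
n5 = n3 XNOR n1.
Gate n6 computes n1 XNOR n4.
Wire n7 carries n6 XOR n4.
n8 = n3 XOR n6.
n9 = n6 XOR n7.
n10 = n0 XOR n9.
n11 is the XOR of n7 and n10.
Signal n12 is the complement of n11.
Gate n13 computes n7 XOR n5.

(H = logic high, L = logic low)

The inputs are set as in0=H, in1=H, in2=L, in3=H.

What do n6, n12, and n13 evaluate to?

n6 = L; n12 = L; n13 = L

n0 = in0 XOR in2 = H XOR L = H
n1 = in3 XOR in2 = H XOR L = H
n3 = in3 XOR n1 = H XOR H = L
n4 = n1 XOR in1 = H XOR H = L
n5 = n3 XNOR n1 = L XNOR H = L
n6 = n1 XNOR n4 = H XNOR L = L
n7 = n6 XOR n4 = L XOR L = L
n9 = n6 XOR n7 = L XOR L = L
n10 = n0 XOR n9 = H XOR L = H
n11 = n7 XOR n10 = L XOR H = H
n12 = NOT n11 = NOT H = L
n13 = n7 XOR n5 = L XOR L = L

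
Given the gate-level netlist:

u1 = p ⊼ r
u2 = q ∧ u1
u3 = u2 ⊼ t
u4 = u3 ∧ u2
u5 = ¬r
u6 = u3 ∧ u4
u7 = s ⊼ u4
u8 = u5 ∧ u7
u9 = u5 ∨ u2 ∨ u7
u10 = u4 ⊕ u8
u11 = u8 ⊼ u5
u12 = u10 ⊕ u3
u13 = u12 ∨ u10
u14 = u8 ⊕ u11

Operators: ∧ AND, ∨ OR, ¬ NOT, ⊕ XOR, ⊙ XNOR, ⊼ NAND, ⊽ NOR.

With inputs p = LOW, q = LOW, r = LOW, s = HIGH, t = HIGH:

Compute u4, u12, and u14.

u1 = p NAND r = LOW NAND LOW = HIGH
u2 = q AND u1 = LOW AND HIGH = LOW
u3 = u2 NAND t = LOW NAND HIGH = HIGH
u4 = u3 AND u2 = HIGH AND LOW = LOW
u5 = NOT r = NOT LOW = HIGH
u7 = s NAND u4 = HIGH NAND LOW = HIGH
u8 = u5 AND u7 = HIGH AND HIGH = HIGH
u10 = u4 XOR u8 = LOW XOR HIGH = HIGH
u11 = u8 NAND u5 = HIGH NAND HIGH = LOW
u12 = u10 XOR u3 = HIGH XOR HIGH = LOW
u14 = u8 XOR u11 = HIGH XOR LOW = HIGH

u4 = LOW; u12 = LOW; u14 = HIGH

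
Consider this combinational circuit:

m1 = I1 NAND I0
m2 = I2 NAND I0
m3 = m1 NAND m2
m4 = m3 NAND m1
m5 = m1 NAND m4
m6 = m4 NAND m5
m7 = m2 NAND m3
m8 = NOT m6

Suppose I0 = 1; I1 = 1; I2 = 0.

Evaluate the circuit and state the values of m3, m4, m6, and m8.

m3 = 1, m4 = 1, m6 = 0, m8 = 1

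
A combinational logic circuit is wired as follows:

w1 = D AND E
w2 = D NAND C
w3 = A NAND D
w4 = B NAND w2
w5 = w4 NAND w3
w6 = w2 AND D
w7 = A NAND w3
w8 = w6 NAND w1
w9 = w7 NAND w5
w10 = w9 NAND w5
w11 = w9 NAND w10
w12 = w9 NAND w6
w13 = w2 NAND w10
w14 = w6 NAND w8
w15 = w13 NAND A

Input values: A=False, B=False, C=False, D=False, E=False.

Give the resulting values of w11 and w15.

w2 = D NAND C = False NAND False = True
w3 = A NAND D = False NAND False = True
w4 = B NAND w2 = False NAND True = True
w5 = w4 NAND w3 = True NAND True = False
w7 = A NAND w3 = False NAND True = True
w9 = w7 NAND w5 = True NAND False = True
w10 = w9 NAND w5 = True NAND False = True
w11 = w9 NAND w10 = True NAND True = False
w13 = w2 NAND w10 = True NAND True = False
w15 = w13 NAND A = False NAND False = True

w11 = False; w15 = True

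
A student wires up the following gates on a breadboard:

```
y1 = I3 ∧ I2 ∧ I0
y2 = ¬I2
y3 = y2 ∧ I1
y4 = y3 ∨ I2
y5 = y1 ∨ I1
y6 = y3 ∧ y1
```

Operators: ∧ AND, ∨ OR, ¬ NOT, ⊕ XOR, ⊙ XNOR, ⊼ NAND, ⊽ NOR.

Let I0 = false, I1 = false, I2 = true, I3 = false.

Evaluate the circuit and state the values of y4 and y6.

y4 = true, y6 = false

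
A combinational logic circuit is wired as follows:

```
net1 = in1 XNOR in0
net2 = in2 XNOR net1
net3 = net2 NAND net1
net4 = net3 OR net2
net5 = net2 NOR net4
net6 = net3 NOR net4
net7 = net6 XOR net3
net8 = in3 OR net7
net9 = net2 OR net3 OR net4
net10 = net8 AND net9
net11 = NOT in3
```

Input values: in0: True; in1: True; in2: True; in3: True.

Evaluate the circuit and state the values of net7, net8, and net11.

net1 = in1 XNOR in0 = True XNOR True = True
net2 = in2 XNOR net1 = True XNOR True = True
net3 = net2 NAND net1 = True NAND True = False
net4 = net3 OR net2 = False OR True = True
net6 = net3 NOR net4 = False NOR True = False
net7 = net6 XOR net3 = False XOR False = False
net8 = in3 OR net7 = True OR False = True
net11 = NOT in3 = NOT True = False

net7 = False, net8 = True, net11 = False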